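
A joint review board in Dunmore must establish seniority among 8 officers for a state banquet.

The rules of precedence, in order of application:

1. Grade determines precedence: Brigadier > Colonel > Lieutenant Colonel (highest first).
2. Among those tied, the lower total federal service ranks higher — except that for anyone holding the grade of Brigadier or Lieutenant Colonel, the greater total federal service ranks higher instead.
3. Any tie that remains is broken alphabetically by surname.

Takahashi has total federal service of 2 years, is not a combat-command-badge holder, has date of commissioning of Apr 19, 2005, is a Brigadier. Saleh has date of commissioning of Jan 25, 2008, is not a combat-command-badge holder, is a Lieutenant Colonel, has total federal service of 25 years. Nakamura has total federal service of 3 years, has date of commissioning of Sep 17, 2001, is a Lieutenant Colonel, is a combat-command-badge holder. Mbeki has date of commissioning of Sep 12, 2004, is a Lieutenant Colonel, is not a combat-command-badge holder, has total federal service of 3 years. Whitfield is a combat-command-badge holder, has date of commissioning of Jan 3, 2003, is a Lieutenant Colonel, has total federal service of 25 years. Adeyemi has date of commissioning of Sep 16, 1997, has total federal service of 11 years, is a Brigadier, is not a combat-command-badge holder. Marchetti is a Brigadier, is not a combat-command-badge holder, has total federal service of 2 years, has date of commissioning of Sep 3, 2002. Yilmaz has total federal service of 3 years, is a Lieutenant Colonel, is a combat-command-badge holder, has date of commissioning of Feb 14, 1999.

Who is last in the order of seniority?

By grade: Adeyemi, Marchetti and Takahashi (Brigadier); then Saleh, Whitfield, Mbeki, Nakamura and Yilmaz (Lieutenant Colonel).
Among Adeyemi, Marchetti and Takahashi, by total federal service (higher first) (reversed rule for this group): Adeyemi (11 years) before Marchetti and Takahashi (2 years).
Among Marchetti and Takahashi, alphabetically by surname: Marchetti before Takahashi.
Among Saleh, Whitfield, Mbeki, Nakamura and Yilmaz, by total federal service (higher first) (reversed rule for this group): Saleh and Whitfield (25 years) before Mbeki, Nakamura and Yilmaz (3 years).
Among Saleh and Whitfield, alphabetically by surname: Saleh before Whitfield.
Among Mbeki, Nakamura and Yilmaz, alphabetically by surname: Mbeki before Nakamura before Yilmaz.
Order: Adeyemi, Marchetti, Takahashi, Saleh, Whitfield, Mbeki, Nakamura, Yilmaz.

Yilmaz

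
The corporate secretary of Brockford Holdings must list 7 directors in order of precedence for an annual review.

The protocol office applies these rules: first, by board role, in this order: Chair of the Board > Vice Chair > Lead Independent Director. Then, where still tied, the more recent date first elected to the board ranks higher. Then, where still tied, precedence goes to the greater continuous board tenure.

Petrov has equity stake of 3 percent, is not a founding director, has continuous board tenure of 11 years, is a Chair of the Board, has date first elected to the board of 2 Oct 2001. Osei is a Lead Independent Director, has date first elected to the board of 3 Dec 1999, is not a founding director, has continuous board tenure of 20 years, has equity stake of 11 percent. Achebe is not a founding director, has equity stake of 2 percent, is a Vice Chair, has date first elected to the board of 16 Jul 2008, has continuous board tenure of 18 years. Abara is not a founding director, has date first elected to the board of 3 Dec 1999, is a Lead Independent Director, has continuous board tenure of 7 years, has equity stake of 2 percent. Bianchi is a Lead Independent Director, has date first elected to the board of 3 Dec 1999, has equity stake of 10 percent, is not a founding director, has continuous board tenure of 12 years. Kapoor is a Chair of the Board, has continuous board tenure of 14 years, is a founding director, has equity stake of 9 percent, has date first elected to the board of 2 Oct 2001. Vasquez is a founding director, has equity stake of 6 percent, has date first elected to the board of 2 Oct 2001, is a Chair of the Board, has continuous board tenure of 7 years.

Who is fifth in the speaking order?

By board role: Kapoor, Petrov and Vasquez (Chair of the Board); then Achebe (Vice Chair); then Osei, Bianchi and Abara (Lead Independent Director).
Kapoor, Petrov and Vasquez all have date first elected to the board 2 Oct 2001, so the next rule applies.
Among Kapoor, Petrov and Vasquez, by continuous board tenure (higher first): Kapoor (14 years) before Petrov (11 years) before Vasquez (7 years).
Osei, Bianchi and Abara all have date first elected to the board 3 Dec 1999, so the next rule applies.
Among Osei, Bianchi and Abara, by continuous board tenure (higher first): Osei (20 years) before Bianchi (12 years) before Abara (7 years).
Order: Kapoor, Petrov, Vasquez, Achebe, Osei, Bianchi, Abara.

Osei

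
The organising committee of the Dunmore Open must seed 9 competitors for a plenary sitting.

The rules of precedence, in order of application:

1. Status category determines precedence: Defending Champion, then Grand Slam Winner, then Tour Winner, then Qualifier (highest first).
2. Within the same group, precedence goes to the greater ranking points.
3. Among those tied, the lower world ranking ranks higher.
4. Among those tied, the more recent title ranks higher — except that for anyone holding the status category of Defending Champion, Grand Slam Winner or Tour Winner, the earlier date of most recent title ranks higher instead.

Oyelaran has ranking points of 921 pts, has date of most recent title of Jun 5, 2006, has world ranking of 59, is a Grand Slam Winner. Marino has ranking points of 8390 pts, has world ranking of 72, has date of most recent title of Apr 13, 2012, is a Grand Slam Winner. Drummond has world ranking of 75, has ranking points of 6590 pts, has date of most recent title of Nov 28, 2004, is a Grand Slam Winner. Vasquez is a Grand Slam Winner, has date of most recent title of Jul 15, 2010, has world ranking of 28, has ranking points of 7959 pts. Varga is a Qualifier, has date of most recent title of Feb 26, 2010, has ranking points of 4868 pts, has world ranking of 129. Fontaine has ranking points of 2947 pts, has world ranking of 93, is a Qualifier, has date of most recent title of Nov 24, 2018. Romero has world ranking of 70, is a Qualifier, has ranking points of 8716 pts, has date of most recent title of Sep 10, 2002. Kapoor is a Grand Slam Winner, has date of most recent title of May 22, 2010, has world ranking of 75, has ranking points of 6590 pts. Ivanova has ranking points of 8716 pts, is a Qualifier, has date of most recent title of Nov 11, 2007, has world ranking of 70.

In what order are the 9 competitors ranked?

By status category: Marino, Vasquez, Drummond, Kapoor and Oyelaran (Grand Slam Winner); then Ivanova, Romero, Varga and Fontaine (Qualifier).
Among Marino, Vasquez, Drummond, Kapoor and Oyelaran, by ranking points (higher first): Marino (8390 pts) before Vasquez (7959 pts) before Drummond and Kapoor (6590 pts) before Oyelaran (921 pts).
Drummond and Kapoor both have world ranking 75, so the next rule applies.
Among Drummond and Kapoor, by date of most recent title (earlier first) (reversed rule for this group): Drummond (Nov 28, 2004) before Kapoor (May 22, 2010).
Among Ivanova, Romero, Varga and Fontaine, by ranking points (higher first): Ivanova and Romero (8716 pts) before Varga (4868 pts) before Fontaine (2947 pts).
Ivanova and Romero both have world ranking 70, so the next rule applies.
Among Ivanova and Romero, by date of most recent title (later first): Ivanova (Nov 11, 2007) before Romero (Sep 10, 2002).
Full order: Marino, Vasquez, Drummond, Kapoor, Oyelaran, Ivanova, Romero, Varga, Fontaine.

Marino, Vasquez, Drummond, Kapoor, Oyelaran, Ivanova, Romero, Varga, Fontaine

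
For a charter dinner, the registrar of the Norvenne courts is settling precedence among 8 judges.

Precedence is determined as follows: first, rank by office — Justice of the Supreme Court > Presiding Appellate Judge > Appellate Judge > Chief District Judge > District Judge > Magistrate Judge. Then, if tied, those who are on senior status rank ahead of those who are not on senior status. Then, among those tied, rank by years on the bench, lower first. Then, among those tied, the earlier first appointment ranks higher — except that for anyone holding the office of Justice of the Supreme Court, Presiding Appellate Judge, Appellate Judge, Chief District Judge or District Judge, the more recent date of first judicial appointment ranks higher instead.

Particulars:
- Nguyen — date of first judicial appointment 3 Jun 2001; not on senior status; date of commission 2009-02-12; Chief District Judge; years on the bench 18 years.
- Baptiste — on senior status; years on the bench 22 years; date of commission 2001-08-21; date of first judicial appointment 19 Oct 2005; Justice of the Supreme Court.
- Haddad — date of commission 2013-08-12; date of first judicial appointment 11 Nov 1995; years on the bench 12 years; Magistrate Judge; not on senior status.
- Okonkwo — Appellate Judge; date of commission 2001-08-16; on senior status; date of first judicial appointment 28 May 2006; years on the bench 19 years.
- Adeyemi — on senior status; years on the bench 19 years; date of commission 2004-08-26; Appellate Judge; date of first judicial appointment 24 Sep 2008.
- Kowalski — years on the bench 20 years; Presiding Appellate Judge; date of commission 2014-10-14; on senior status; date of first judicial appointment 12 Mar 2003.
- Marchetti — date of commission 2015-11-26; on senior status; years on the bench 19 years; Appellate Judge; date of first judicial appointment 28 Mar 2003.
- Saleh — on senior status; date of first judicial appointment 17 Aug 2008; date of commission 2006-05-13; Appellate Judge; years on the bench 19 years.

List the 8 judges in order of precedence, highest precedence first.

Baptiste, Kowalski, Adeyemi, Saleh, Okonkwo, Marchetti, Nguyen, Haddad

By office: Baptiste (Justice of the Supreme Court); then Kowalski (Presiding Appellate Judge); then Adeyemi, Saleh, Okonkwo and Marchetti (Appellate Judge); then Nguyen (Chief District Judge); then Haddad (Magistrate Judge).
Adeyemi, Saleh, Okonkwo and Marchetti are each on senior status, so the next rule applies.
Adeyemi, Saleh, Okonkwo and Marchetti all have years on the bench 19 years, so the next rule applies.
Among Adeyemi, Saleh, Okonkwo and Marchetti, by date of first judicial appointment (later first) (reversed rule for this group): Adeyemi (24 Sep 2008) before Saleh (17 Aug 2008) before Okonkwo (28 May 2006) before Marchetti (28 Mar 2003).
Full order: Baptiste, Kowalski, Adeyemi, Saleh, Okonkwo, Marchetti, Nguyen, Haddad.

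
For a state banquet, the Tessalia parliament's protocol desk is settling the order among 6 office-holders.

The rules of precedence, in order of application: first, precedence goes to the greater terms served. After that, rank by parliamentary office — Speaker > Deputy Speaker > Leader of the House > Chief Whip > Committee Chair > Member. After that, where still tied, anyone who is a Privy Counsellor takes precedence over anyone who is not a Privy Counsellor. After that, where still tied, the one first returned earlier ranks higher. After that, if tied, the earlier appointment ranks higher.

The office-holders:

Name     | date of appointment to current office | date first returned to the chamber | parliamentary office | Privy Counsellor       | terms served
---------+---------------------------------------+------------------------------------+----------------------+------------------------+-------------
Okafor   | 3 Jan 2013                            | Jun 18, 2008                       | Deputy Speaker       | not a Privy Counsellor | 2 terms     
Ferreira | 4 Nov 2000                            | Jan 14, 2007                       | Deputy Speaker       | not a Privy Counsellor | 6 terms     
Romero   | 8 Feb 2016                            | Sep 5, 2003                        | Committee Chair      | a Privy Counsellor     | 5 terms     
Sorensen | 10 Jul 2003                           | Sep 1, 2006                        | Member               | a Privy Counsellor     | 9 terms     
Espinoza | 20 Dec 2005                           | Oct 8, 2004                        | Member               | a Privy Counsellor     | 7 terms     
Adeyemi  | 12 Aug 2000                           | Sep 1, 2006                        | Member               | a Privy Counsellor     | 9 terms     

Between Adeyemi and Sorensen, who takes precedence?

By terms served (higher first): Adeyemi and Sorensen (both 9 terms); then Espinoza (7 terms); then Ferreira (6 terms); then Romero (5 terms); then Okafor (2 terms).
Adeyemi and Sorensen are each Member, so the next rule applies.
Adeyemi and Sorensen are each a Privy Counsellor, so the next rule applies.
Adeyemi and Sorensen both have date first returned to the chamber Sep 1, 2006, so the next rule applies.
Among Adeyemi and Sorensen, by date of appointment to current office (earlier first): Adeyemi (12 Aug 2000) before Sorensen (10 Jul 2003).
So Adeyemi takes precedence.

Adeyemi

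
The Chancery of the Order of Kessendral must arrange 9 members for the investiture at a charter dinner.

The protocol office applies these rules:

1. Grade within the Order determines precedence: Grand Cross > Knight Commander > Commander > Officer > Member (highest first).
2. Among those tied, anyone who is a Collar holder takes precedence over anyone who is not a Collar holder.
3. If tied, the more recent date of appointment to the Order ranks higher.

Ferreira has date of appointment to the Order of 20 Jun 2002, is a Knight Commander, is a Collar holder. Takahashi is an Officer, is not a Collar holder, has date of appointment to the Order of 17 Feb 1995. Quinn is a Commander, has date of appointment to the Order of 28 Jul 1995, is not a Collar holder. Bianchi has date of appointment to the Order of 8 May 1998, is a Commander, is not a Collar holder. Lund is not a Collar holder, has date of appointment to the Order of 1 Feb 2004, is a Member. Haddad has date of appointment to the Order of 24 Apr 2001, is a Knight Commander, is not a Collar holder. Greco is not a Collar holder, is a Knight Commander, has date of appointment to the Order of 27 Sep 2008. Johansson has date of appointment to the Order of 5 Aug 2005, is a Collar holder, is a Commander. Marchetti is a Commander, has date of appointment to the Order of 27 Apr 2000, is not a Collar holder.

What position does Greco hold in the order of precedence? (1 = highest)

By grade within the Order: Ferreira, Greco and Haddad (Knight Commander); then Johansson, Marchetti, Bianchi and Quinn (Commander); then Takahashi (Officer); then Lund (Member).
Among Ferreira, Greco and Haddad, a Collar holder before not a Collar holder: Ferreira (a Collar holder) before Greco and Haddad (not a Collar holder).
Among Greco and Haddad, by date of appointment to the Order (later first): Greco (27 Sep 2008) before Haddad (24 Apr 2001).
Among Johansson, Marchetti, Bianchi and Quinn, a Collar holder before not a Collar holder: Johansson (a Collar holder) before Marchetti, Bianchi and Quinn (not a Collar holder).
Among Marchetti, Bianchi and Quinn, by date of appointment to the Order (later first): Marchetti (27 Apr 2000) before Bianchi (8 May 1998) before Quinn (28 Jul 1995).
Order: Ferreira, Greco, Haddad, Johansson, Marchetti, Bianchi, Quinn, Takahashi, Lund. So position 2.

2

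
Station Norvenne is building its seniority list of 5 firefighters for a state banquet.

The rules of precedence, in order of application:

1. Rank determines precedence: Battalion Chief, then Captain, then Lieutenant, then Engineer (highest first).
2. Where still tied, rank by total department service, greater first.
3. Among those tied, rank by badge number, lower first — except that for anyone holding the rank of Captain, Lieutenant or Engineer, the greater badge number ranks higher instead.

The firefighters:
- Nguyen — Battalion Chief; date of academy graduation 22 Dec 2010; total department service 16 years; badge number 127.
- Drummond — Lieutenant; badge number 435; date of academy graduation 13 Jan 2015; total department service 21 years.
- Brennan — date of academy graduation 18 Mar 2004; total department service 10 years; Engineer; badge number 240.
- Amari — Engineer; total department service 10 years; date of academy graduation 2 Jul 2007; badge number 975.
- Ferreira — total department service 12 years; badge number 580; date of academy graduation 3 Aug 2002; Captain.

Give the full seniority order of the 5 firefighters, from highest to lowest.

Nguyen, Ferreira, Drummond, Amari, Brennan

By rank: Nguyen (Battalion Chief); then Ferreira (Captain); then Drummond (Lieutenant); then Amari and Brennan (Engineer).
Amari and Brennan both have total department service 10 years, so the next rule applies.
Among Amari and Brennan, by badge number (higher first) (reversed rule for this group): Amari (975) before Brennan (240).
Full order: Nguyen, Ferreira, Drummond, Amari, Brennan.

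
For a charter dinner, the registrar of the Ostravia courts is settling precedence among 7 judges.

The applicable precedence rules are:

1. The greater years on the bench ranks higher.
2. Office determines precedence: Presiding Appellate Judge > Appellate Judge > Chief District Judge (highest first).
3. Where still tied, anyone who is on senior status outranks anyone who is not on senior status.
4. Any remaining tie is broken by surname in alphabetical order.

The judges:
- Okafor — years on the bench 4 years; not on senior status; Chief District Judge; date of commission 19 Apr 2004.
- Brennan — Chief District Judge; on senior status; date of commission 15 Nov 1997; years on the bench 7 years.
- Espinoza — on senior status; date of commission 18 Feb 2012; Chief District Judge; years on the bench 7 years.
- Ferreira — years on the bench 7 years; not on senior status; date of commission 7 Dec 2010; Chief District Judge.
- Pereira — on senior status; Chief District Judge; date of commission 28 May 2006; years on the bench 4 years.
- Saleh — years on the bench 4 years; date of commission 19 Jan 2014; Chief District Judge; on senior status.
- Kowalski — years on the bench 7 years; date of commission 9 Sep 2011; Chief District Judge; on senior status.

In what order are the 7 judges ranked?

Brennan, Espinoza, Kowalski, Ferreira, Pereira, Saleh, Okafor

By years on the bench (higher first): Brennan, Espinoza, Kowalski and Ferreira (each 7 years); then Pereira, Saleh and Okafor (each 4 years).
Brennan, Espinoza, Kowalski and Ferreira are each Chief District Judge, so the next rule applies.
Among Brennan, Espinoza, Kowalski and Ferreira, on senior status before not on senior status: Brennan, Espinoza and Kowalski (on senior status) before Ferreira (not on senior status).
Among Brennan, Espinoza and Kowalski, alphabetically by surname: Brennan before Espinoza before Kowalski.
Pereira, Saleh and Okafor are each Chief District Judge, so the next rule applies.
Among Pereira, Saleh and Okafor, on senior status before not on senior status: Pereira and Saleh (on senior status) before Okafor (not on senior status).
Among Pereira and Saleh, alphabetically by surname: Pereira before Saleh.
Full order: Brennan, Espinoza, Kowalski, Ferreira, Pereira, Saleh, Okafor.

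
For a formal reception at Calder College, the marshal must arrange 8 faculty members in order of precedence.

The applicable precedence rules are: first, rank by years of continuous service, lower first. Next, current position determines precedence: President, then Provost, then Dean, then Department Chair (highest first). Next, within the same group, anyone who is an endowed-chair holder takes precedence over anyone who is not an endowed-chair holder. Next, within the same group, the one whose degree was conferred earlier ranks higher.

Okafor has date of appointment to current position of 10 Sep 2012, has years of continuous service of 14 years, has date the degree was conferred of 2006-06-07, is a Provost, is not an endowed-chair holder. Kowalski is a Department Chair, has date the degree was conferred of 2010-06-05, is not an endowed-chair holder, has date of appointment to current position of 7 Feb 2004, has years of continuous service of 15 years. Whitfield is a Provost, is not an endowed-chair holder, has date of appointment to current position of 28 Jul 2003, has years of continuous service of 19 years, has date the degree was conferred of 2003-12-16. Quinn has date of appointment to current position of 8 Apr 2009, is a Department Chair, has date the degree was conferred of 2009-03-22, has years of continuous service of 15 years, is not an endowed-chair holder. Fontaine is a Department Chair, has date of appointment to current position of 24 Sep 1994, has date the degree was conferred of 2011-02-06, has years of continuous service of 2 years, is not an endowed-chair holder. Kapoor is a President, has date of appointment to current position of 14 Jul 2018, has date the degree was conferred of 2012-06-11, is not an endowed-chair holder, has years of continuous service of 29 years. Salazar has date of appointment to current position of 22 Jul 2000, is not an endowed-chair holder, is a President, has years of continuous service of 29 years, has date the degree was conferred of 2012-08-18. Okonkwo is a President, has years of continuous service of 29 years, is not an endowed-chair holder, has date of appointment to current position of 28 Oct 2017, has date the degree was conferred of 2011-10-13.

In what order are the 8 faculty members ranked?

Fontaine, Okafor, Quinn, Kowalski, Whitfield, Okonkwo, Kapoor, Salazar

By years of continuous service (lower first): Fontaine (2 years); then Okafor (14 years); then Quinn and Kowalski (both 15 years); then Whitfield (19 years); then Okonkwo, Kapoor and Salazar (each 29 years).
Quinn and Kowalski are each Department Chair, so the next rule applies.
Quinn and Kowalski are each not an endowed-chair holder, so the next rule applies.
Among Quinn and Kowalski, by date the degree was conferred (earlier first): Quinn (2009-03-22) before Kowalski (2010-06-05).
Okonkwo, Kapoor and Salazar are each President, so the next rule applies.
Okonkwo, Kapoor and Salazar are each not an endowed-chair holder, so the next rule applies.
Among Okonkwo, Kapoor and Salazar, by date the degree was conferred (earlier first): Okonkwo (2011-10-13) before Kapoor (2012-06-11) before Salazar (2012-08-18).
Full order: Fontaine, Okafor, Quinn, Kowalski, Whitfield, Okonkwo, Kapoor, Salazar.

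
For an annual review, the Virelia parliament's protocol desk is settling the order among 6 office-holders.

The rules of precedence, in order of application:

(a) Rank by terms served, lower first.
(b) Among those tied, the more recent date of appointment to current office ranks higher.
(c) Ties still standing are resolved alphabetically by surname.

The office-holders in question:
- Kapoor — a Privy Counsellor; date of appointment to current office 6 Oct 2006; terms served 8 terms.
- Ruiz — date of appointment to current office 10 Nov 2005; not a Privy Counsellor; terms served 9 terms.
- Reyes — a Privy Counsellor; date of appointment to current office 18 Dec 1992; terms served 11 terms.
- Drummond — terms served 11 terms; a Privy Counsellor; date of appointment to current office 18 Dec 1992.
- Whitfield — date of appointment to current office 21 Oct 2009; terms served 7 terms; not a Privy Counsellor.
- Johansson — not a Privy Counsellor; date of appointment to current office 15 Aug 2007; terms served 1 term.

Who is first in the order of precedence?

By terms served (lower first): Johansson (1 term); then Whitfield (7 terms); then Kapoor (8 terms); then Ruiz (9 terms); then Drummond and Reyes (both 11 terms).
Drummond and Reyes both have date of appointment to current office 18 Dec 1992, so the next rule applies.
Among Drummond and Reyes, alphabetically by surname: Drummond before Reyes.
Order: Johansson, Whitfield, Kapoor, Ruiz, Drummond, Reyes.

Johansson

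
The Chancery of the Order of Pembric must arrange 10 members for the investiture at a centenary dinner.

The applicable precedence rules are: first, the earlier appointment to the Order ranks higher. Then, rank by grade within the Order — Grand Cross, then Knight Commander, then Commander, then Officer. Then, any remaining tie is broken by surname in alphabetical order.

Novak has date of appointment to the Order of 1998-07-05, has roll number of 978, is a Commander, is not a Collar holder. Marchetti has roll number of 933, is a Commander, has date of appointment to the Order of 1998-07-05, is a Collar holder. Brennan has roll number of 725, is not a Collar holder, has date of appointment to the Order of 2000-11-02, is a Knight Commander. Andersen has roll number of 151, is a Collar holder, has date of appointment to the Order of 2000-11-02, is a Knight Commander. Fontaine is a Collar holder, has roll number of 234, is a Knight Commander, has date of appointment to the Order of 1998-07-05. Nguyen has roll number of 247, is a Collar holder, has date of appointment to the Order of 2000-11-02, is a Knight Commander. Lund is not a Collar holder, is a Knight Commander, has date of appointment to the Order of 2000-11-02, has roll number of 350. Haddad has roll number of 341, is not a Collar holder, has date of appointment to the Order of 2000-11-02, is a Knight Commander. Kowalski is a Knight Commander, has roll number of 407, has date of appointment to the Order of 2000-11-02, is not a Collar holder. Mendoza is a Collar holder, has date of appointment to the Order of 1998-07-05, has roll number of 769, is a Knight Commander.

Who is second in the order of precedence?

By date of appointment to the Order (earlier first): Fontaine, Mendoza, Marchetti and Novak (each 1998-07-05); then Andersen, Brennan, Haddad, Kowalski, Lund and Nguyen (each 2000-11-02).
Among Fontaine, Mendoza, Marchetti and Novak, by grade within the Order: Fontaine and Mendoza (Knight Commander) before Marchetti and Novak (Commander).
Among Fontaine and Mendoza, alphabetically by surname: Fontaine before Mendoza.
Among Marchetti and Novak, alphabetically by surname: Marchetti before Novak.
Andersen, Brennan, Haddad, Kowalski, Lund and Nguyen are each Knight Commander, so the next rule applies.
Among Andersen, Brennan, Haddad, Kowalski, Lund and Nguyen, alphabetically by surname: Andersen before Brennan before Haddad before Kowalski before Lund before Nguyen.
Order: Fontaine, Mendoza, Marchetti, Novak, Andersen, Brennan, Haddad, Kowalski, Lund, Nguyen.

Mendoza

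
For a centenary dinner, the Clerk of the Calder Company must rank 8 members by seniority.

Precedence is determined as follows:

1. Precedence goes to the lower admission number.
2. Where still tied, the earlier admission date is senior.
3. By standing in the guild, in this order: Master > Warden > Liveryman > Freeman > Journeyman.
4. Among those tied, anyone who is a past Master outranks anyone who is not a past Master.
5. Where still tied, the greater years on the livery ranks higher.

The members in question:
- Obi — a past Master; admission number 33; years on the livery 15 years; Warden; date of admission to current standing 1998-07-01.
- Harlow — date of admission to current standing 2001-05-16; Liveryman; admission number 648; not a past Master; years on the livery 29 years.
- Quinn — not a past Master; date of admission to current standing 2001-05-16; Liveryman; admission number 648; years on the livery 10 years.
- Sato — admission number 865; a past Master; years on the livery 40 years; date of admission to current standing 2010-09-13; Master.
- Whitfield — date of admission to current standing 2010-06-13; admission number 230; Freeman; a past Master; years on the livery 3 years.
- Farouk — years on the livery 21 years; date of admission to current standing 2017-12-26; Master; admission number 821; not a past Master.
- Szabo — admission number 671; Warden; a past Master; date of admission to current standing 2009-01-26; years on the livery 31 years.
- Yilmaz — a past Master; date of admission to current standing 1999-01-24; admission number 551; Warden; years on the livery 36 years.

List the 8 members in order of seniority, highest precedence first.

Obi, Whitfield, Yilmaz, Harlow, Quinn, Szabo, Farouk, Sato

By admission number (lower first): Obi (33); then Whitfield (230); then Yilmaz (551); then Harlow and Quinn (both 648); then Szabo (671); then Farouk (821); then Sato (865).
Harlow and Quinn both have date of admission to current standing 2001-05-16, so the next rule applies.
Harlow and Quinn are each Liveryman, so the next rule applies.
Harlow and Quinn are each not a past Master, so the next rule applies.
Among Harlow and Quinn, by years on the livery (higher first): Harlow (29 years) before Quinn (10 years).
Full order: Obi, Whitfield, Yilmaz, Harlow, Quinn, Szabo, Farouk, Sato.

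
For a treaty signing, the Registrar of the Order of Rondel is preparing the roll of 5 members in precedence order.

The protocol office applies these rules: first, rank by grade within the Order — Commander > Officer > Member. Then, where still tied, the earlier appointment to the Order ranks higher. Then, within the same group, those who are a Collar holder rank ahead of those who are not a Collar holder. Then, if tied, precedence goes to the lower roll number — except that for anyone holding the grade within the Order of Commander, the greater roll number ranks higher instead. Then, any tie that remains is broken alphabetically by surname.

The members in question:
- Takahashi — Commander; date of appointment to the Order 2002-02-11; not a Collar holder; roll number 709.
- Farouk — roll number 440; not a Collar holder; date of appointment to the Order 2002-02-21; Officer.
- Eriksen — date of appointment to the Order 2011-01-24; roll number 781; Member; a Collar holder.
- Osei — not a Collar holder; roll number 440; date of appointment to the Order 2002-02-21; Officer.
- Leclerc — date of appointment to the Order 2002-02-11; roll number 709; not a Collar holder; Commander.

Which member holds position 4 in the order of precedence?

By grade within the Order: Leclerc and Takahashi (Commander); then Farouk and Osei (Officer); then Eriksen (Member).
Leclerc and Takahashi both have date of appointment to the Order 2002-02-11, so the next rule applies.
Leclerc and Takahashi are each not a Collar holder, so the next rule applies.
Leclerc and Takahashi both have roll number 709, so the next rule applies.
Among Leclerc and Takahashi, alphabetically by surname: Leclerc before Takahashi.
Farouk and Osei both have date of appointment to the Order 2002-02-21, so the next rule applies.
Farouk and Osei are each not a Collar holder, so the next rule applies.
Farouk and Osei both have roll number 440, so the next rule applies.
Among Farouk and Osei, alphabetically by surname: Farouk before Osei.
Order: Leclerc, Takahashi, Farouk, Osei, Eriksen.

Osei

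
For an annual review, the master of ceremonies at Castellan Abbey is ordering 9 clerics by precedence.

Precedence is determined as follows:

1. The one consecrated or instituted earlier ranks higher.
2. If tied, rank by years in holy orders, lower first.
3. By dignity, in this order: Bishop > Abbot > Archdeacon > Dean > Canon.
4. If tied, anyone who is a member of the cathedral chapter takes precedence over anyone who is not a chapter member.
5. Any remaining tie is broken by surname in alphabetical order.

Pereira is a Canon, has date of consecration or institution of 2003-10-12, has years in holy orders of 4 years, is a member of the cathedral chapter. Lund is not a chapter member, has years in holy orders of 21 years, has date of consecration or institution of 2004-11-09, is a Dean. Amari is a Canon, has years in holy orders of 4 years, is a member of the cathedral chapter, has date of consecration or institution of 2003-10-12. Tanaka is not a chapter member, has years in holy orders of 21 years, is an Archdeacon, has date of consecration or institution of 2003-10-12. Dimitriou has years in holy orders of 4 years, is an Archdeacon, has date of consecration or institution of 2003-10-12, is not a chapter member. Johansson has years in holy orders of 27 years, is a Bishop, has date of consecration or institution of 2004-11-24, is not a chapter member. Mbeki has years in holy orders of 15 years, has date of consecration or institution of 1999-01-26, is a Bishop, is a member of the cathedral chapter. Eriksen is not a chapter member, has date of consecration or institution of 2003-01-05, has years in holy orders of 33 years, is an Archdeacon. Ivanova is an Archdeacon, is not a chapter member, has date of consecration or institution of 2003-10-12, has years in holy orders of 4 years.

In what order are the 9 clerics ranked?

Mbeki, Eriksen, Dimitriou, Ivanova, Amari, Pereira, Tanaka, Lund, Johansson

By date of consecration or institution (earlier first): Mbeki (1999-01-26); then Eriksen (2003-01-05); then Dimitriou, Ivanova, Amari, Pereira and Tanaka (each 2003-10-12); then Lund (2004-11-09); then Johansson (2004-11-24).
Among Dimitriou, Ivanova, Amari, Pereira and Tanaka, by years in holy orders (lower first): Dimitriou, Ivanova, Amari and Pereira (4 years) before Tanaka (21 years).
Among Dimitriou, Ivanova, Amari and Pereira, by dignity: Dimitriou and Ivanova (Archdeacon) before Amari and Pereira (Canon).
Dimitriou and Ivanova are each not a chapter member, so the next rule applies.
Among Dimitriou and Ivanova, alphabetically by surname: Dimitriou before Ivanova.
Amari and Pereira are each a member of the cathedral chapter, so the next rule applies.
Among Amari and Pereira, alphabetically by surname: Amari before Pereira.
Full order: Mbeki, Eriksen, Dimitriou, Ivanova, Amari, Pereira, Tanaka, Lund, Johansson.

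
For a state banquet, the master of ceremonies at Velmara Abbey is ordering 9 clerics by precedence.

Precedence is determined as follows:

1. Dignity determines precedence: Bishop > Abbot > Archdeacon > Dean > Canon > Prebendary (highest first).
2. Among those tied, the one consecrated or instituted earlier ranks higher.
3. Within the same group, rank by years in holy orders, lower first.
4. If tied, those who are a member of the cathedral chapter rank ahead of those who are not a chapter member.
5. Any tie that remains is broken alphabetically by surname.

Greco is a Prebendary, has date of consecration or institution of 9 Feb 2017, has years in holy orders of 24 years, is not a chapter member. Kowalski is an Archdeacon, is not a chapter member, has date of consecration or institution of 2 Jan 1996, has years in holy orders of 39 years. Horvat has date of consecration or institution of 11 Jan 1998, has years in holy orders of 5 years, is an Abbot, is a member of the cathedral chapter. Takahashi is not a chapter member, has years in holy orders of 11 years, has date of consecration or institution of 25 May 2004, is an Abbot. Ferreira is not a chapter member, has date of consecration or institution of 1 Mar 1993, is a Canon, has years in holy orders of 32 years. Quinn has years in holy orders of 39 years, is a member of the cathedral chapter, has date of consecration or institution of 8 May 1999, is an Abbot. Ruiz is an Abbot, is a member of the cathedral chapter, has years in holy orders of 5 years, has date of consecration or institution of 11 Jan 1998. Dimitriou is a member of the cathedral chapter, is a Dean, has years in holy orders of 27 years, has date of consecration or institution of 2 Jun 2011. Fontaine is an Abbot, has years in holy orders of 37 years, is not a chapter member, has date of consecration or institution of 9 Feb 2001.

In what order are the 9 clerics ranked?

By dignity: Horvat, Ruiz, Quinn, Fontaine and Takahashi (Abbot); then Kowalski (Archdeacon); then Dimitriou (Dean); then Ferreira (Canon); then Greco (Prebendary).
Among Horvat, Ruiz, Quinn, Fontaine and Takahashi, by date of consecration or institution (earlier first): Horvat and Ruiz (11 Jan 1998) before Quinn (8 May 1999) before Fontaine (9 Feb 2001) before Takahashi (25 May 2004).
Horvat and Ruiz both have years in holy orders 5 years, so the next rule applies.
Horvat and Ruiz are each a member of the cathedral chapter, so the next rule applies.
Among Horvat and Ruiz, alphabetically by surname: Horvat before Ruiz.
Full order: Horvat, Ruiz, Quinn, Fontaine, Takahashi, Kowalski, Dimitriou, Ferreira, Greco.

Horvat, Ruiz, Quinn, Fontaine, Takahashi, Kowalski, Dimitriou, Ferreira, Greco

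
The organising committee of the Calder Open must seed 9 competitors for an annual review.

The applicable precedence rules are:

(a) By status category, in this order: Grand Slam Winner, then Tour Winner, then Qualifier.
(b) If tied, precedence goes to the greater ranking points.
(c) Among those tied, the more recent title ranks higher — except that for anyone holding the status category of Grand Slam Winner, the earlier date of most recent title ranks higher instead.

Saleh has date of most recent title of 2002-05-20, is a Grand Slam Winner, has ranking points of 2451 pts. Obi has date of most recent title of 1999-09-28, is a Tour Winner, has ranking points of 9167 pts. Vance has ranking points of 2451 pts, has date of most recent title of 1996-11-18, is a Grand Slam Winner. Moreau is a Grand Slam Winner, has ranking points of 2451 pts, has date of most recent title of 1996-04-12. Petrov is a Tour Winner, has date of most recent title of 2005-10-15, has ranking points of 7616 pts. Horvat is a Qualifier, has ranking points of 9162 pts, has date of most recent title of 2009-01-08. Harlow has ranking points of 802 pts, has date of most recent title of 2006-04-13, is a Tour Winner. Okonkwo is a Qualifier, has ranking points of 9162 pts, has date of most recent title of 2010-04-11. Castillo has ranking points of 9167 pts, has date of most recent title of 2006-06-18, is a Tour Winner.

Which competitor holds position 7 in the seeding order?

Harlow

By status category: Moreau, Vance and Saleh (Grand Slam Winner); then Castillo, Obi, Petrov and Harlow (Tour Winner); then Okonkwo and Horvat (Qualifier).
Moreau, Vance and Saleh all have ranking points 2451 pts, so the next rule applies.
Among Moreau, Vance and Saleh, by date of most recent title (earlier first) (reversed rule for this group): Moreau (1996-04-12) before Vance (1996-11-18) before Saleh (2002-05-20).
Among Castillo, Obi, Petrov and Harlow, by ranking points (higher first): Castillo and Obi (9167 pts) before Petrov (7616 pts) before Harlow (802 pts).
Among Castillo and Obi, by date of most recent title (later first): Castillo (2006-06-18) before Obi (1999-09-28).
Okonkwo and Horvat both have ranking points 9162 pts, so the next rule applies.
Among Okonkwo and Horvat, by date of most recent title (later first): Okonkwo (2010-04-11) before Horvat (2009-01-08).
Order: Moreau, Vance, Saleh, Castillo, Obi, Petrov, Harlow, Okonkwo, Horvat.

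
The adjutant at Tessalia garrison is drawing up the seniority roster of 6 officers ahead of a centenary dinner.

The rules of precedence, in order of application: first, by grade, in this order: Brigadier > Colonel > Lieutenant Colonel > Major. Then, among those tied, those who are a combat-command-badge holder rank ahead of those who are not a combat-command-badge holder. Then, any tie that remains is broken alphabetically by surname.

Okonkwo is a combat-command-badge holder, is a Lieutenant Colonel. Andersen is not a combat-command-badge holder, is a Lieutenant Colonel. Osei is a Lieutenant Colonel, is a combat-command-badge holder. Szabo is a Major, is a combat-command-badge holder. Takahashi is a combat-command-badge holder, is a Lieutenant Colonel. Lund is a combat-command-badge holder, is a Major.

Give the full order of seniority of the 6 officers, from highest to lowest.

By grade: Okonkwo, Osei, Takahashi and Andersen (Lieutenant Colonel); then Lund and Szabo (Major).
Among Okonkwo, Osei, Takahashi and Andersen, a combat-command-badge holder before not a combat-command-badge holder: Okonkwo, Osei and Takahashi (a combat-command-badge holder) before Andersen (not a combat-command-badge holder).
Among Okonkwo, Osei and Takahashi, alphabetically by surname: Okonkwo before Osei before Takahashi.
Lund and Szabo are each a combat-command-badge holder, so the next rule applies.
Among Lund and Szabo, alphabetically by surname: Lund before Szabo.
Full order: Okonkwo, Osei, Takahashi, Andersen, Lund, Szabo.

Okonkwo, Osei, Takahashi, Andersen, Lund, Szabo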